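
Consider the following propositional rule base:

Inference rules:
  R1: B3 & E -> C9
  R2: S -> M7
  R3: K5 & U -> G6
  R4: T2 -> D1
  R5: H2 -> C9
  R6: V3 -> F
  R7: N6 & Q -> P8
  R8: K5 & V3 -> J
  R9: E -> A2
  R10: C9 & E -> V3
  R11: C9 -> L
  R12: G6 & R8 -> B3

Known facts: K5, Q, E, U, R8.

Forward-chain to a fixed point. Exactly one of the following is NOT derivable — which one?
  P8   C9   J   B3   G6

P8

Round 1: R3 [K5 & U -> G6]; R9 [E -> A2]. New: G6, A2.
Round 2: R12 [G6 & R8 -> B3]. New: B3.
Round 3: R1 [B3 & E -> C9]. New: C9.
Round 4: R10 [C9 & E -> V3]; R11 [C9 -> L]. New: V3, L.
Round 5: R6 [V3 -> F]; R8 [K5 & V3 -> J]. New: F, J.
Derived: J (round 5), B3 (round 2), C9 (round 3), G6 (round 1). P8 never appears in any round.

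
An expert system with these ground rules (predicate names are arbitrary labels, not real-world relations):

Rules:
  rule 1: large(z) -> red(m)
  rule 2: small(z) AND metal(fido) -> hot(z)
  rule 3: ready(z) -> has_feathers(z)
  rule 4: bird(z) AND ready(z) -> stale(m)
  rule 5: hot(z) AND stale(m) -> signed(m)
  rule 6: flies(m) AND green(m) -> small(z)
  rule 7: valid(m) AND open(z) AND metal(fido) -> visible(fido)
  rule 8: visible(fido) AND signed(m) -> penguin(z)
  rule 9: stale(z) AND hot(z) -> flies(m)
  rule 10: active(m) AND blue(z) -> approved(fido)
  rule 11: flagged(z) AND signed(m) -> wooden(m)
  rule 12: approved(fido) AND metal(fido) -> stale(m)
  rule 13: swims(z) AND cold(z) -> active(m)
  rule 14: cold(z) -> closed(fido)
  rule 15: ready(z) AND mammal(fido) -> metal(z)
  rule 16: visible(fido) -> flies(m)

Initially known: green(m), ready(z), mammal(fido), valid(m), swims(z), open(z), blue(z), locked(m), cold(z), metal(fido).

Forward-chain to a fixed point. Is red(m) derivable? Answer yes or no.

no

Round 1: rule 3 [ready(z) -> has_feathers(z)]; rule 7 [valid(m) AND open(z) AND metal(fido) -> visible(fido)]; rule 13 [swims(z) AND cold(z) -> active(m)]; rule 14 [cold(z) -> closed(fido)]; rule 15 [ready(z) AND mammal(fido) -> metal(z)]. Adds has_feathers(z), visible(fido), active(m), closed(fido), metal(z).
Round 2: rule 10 [active(m) AND blue(z) -> approved(fido)]; rule 16 [visible(fido) -> flies(m)]. Adds approved(fido), flies(m).
Round 3: rule 6 [flies(m) AND green(m) -> small(z)]; rule 12 [approved(fido) AND metal(fido) -> stale(m)]. Adds small(z), stale(m).
Round 4: rule 2 [small(z) AND metal(fido) -> hot(z)]. Adds hot(z).
Round 5: rule 5 [hot(z) AND stale(m) -> signed(m)]. Adds signed(m).
Round 6: rule 8 [visible(fido) AND signed(m) -> penguin(z)]. Adds penguin(z).
Fixed point reached. red(m) is concluded only by rule 1; rule 1 needs large(z) (never derived).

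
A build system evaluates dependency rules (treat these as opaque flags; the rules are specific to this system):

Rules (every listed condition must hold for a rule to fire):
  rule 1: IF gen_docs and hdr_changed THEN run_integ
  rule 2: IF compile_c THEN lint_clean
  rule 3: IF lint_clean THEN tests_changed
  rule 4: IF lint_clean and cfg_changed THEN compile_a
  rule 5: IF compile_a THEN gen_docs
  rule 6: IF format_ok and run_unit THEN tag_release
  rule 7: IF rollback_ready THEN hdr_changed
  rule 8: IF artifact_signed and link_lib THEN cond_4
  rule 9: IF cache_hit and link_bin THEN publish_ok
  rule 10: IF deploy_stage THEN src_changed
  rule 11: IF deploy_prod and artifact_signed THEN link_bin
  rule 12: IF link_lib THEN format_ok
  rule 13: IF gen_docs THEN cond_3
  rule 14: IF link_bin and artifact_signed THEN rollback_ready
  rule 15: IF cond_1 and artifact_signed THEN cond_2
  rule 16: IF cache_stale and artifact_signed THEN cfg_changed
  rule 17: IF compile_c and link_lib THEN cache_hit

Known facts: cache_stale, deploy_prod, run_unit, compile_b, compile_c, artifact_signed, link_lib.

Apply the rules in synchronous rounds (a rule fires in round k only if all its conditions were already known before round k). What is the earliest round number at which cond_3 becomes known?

4

Round 1: rule 2 [IF compile_c THEN lint_clean]; rule 8 [IF artifact_signed and link_lib THEN cond_4]; rule 11 [IF deploy_prod and artifact_signed THEN link_bin]; rule 12 [IF link_lib THEN format_ok]; rule 16 [IF cache_stale and artifact_signed THEN cfg_changed]; rule 17 [IF compile_c and link_lib THEN cache_hit]. New: lint_clean, cond_4, link_bin, format_ok, cfg_changed, cache_hit.
Round 2: rule 3 [IF lint_clean THEN tests_changed]; rule 4 [IF lint_clean and cfg_changed THEN compile_a]; rule 6 [IF format_ok and run_unit THEN tag_release]; rule 9 [IF cache_hit and link_bin THEN publish_ok]; rule 14 [IF link_bin and artifact_signed THEN rollback_ready]. New: tests_changed, compile_a, tag_release, publish_ok, rollback_ready.
Round 3: rule 5 [IF compile_a THEN gen_docs]; rule 7 [IF rollback_ready THEN hdr_changed]. New: gen_docs, hdr_changed.
Round 4: rule 1 [IF gen_docs and hdr_changed THEN run_integ]; rule 13 [IF gen_docs THEN cond_3]. New: run_integ, cond_3.
cond_3 first appears in round 4.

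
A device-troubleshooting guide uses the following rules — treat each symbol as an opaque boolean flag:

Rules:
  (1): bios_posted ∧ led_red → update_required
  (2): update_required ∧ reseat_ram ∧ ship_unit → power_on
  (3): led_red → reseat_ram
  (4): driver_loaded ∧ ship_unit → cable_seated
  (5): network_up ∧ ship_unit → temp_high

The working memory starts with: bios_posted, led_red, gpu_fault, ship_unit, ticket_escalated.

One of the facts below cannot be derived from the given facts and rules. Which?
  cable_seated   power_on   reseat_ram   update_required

cable_seated

Round 1 fires (1), (3), giving update_required, reseat_ram.
Round 2 fires (2), giving power_on.
Derived: power_on (round 2), update_required (round 1), reseat_ram (round 1). cable_seated never appears in any round.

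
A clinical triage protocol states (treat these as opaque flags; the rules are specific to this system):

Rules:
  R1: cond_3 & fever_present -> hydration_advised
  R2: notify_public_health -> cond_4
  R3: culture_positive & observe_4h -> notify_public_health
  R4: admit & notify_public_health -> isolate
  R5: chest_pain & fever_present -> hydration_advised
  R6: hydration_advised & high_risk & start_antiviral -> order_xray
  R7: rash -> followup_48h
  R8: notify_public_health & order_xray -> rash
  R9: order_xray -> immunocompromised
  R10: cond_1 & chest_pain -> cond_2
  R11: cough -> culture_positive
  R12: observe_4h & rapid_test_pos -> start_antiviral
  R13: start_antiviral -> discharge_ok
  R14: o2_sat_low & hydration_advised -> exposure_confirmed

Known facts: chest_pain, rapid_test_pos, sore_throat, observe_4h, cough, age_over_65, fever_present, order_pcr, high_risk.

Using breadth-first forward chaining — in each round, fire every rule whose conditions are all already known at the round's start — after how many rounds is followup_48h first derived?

4

[1] R5 [chest_pain & fever_present -> hydration_advised]; R11 [cough -> culture_positive]; R12 [observe_4h & rapid_test_pos -> start_antiviral]. ⇒ new: hydration_advised, culture_positive, start_antiviral.
[2] R3 [culture_positive & observe_4h -> notify_public_health]; R6 [hydration_advised & high_risk & start_antiviral -> order_xray]; R13 [start_antiviral -> discharge_ok]. ⇒ new: notify_public_health, order_xray, discharge_ok.
[3] R2 [notify_public_health -> cond_4]; R8 [notify_public_health & order_xray -> rash]; R9 [order_xray -> immunocompromised]. ⇒ new: cond_4, rash, immunocompromised.
[4] R7 [rash -> followup_48h]. ⇒ new: followup_48h.
followup_48h first appears in round 4.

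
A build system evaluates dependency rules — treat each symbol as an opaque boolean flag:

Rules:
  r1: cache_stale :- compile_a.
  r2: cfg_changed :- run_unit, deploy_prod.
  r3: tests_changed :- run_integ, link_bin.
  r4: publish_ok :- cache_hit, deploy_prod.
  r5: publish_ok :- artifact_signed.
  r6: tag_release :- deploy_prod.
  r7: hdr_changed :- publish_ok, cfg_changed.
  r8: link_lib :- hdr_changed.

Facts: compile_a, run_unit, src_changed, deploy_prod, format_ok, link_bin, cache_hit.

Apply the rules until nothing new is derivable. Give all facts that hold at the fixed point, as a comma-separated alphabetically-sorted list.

cache_hit, cache_stale, cfg_changed, compile_a, deploy_prod, format_ok, hdr_changed, link_bin, link_lib, publish_ok, run_unit, src_changed, tag_release

Round 1: r1 [cache_stale :- compile_a.]; r2 [cfg_changed :- run_unit, deploy_prod.]; r4 [publish_ok :- cache_hit, deploy_prod.]; r6 [tag_release :- deploy_prod.]. Adds cache_stale, cfg_changed, publish_ok, tag_release.
Round 2: r7 [hdr_changed :- publish_ok, cfg_changed.]. Adds hdr_changed.
Round 3: r8 [link_lib :- hdr_changed.]. Adds link_lib.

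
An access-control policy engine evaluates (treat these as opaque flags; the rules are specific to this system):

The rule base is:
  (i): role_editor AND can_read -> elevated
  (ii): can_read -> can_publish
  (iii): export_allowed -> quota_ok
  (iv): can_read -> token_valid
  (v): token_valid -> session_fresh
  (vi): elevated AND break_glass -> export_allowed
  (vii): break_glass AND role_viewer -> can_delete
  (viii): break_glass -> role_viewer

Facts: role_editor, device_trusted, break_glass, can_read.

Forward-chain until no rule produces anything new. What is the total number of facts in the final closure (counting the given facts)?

12

Round 1 — (i), (ii), (iv), (viii), derive elevated, can_publish, token_valid, role_viewer.
Round 2 — (v), (vi), (vii), derive session_fresh, export_allowed, can_delete.
Round 3 — (iii), derive quota_ok.
Closure: {break_glass, can_delete, can_publish, can_read, device_trusted, elevated, export_allowed, quota_ok, role_editor, role_viewer, session_fresh, token_valid} — 12 facts.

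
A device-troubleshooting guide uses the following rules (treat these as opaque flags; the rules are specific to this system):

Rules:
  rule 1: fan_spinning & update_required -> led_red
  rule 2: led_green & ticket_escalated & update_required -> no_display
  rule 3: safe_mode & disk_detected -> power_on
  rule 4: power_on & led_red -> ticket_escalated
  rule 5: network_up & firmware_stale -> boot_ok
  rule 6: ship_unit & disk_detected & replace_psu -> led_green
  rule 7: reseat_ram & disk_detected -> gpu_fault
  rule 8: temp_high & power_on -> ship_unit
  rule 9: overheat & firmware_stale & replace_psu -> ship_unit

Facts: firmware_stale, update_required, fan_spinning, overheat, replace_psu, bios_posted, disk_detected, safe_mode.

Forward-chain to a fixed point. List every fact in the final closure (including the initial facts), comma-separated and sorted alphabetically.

Round 1 — rule 1, rule 3, rule 9, derive led_red, power_on, ship_unit.
Round 2 — rule 4, rule 6, derive ticket_escalated, led_green.
Round 3 — rule 2, derive no_display.

bios_posted, disk_detected, fan_spinning, firmware_stale, led_green, led_red, no_display, overheat, power_on, replace_psu, safe_mode, ship_unit, ticket_escalated, update_required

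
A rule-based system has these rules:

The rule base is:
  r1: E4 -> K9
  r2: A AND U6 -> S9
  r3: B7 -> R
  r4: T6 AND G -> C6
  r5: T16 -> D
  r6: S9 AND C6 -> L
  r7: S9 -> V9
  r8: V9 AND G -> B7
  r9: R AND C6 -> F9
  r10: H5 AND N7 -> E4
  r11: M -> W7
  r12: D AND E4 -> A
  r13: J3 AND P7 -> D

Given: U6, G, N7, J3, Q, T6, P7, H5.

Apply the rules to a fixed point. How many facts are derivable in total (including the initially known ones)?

19

[1] r4 [T6 AND G -> C6]; r10 [H5 AND N7 -> E4]; r13 [J3 AND P7 -> D]. ⇒ new: C6, E4, D.
[2] r1 [E4 -> K9]; r12 [D AND E4 -> A]. ⇒ new: K9, A.
[3] r2 [A AND U6 -> S9]. ⇒ new: S9.
[4] r6 [S9 AND C6 -> L]; r7 [S9 -> V9]. ⇒ new: L, V9.
[5] r8 [V9 AND G -> B7]. ⇒ new: B7.
[6] r3 [B7 -> R]. ⇒ new: R.
[7] r9 [R AND C6 -> F9]. ⇒ new: F9.
Closure: {A, B7, C6, D, E4, F9, G, H5, J3, K9, L, N7, P7, Q, R, S9, T6, U6, V9} — 19 facts.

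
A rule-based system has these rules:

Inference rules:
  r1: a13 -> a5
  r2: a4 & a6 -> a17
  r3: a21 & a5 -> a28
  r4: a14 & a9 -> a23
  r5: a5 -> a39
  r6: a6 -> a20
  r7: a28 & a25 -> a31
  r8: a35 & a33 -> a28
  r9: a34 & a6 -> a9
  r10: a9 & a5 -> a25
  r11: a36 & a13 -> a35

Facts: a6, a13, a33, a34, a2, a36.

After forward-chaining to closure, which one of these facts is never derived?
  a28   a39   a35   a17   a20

a17

Round 1: r1 [a13 -> a5]; r6 [a6 -> a20]; r9 [a34 & a6 -> a9]; r11 [a36 & a13 -> a35]. New: a5, a20, a9, a35.
Round 2: r5 [a5 -> a39]; r8 [a35 & a33 -> a28]; r10 [a9 & a5 -> a25]. New: a39, a28, a25.
Round 3: r7 [a28 & a25 -> a31]. New: a31.
Derived: a35 (round 1), a28 (round 2), a39 (round 2), a20 (round 1). a17 never appears in any round.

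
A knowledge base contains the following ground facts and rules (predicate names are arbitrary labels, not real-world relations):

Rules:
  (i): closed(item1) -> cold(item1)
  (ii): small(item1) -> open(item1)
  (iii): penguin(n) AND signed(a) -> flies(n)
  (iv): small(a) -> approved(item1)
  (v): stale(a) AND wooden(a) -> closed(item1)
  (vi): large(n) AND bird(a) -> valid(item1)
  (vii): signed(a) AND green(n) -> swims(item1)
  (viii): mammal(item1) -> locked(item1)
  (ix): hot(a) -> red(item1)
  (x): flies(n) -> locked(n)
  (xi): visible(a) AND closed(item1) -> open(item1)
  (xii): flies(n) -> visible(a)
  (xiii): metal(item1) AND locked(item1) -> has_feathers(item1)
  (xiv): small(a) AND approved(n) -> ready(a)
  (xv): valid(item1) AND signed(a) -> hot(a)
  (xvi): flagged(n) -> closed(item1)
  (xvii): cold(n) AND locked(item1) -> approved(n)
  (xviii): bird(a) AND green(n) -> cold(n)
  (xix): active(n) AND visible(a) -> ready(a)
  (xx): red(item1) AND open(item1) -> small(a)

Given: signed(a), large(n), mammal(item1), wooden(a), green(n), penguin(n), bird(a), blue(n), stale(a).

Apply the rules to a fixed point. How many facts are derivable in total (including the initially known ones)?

25

Round 1: (iii) [penguin(n) AND signed(a) -> flies(n)]; (v) [stale(a) AND wooden(a) -> closed(item1)]; (vi) [large(n) AND bird(a) -> valid(item1)]; (vii) [signed(a) AND green(n) -> swims(item1)]; (viii) [mammal(item1) -> locked(item1)]; (xviii) [bird(a) AND green(n) -> cold(n)]. New: flies(n), closed(item1), valid(item1), swims(item1), locked(item1), cold(n).
Round 2: (i) [closed(item1) -> cold(item1)]; (x) [flies(n) -> locked(n)]; (xii) [flies(n) -> visible(a)]; (xv) [valid(item1) AND signed(a) -> hot(a)]; (xvii) [cold(n) AND locked(item1) -> approved(n)]. New: cold(item1), locked(n), visible(a), hot(a), approved(n).
Round 3: (ix) [hot(a) -> red(item1)]; (xi) [visible(a) AND closed(item1) -> open(item1)]. New: red(item1), open(item1).
Round 4: (xx) [red(item1) AND open(item1) -> small(a)]. New: small(a).
Round 5: (iv) [small(a) -> approved(item1)]; (xiv) [small(a) AND approved(n) -> ready(a)]. New: approved(item1), ready(a).
Closure: {approved(item1), approved(n), bird(a), blue(n), closed(item1), cold(item1), cold(n), flies(n), green(n), hot(a), large(n), locked(item1), locked(n), mammal(item1), open(item1), penguin(n), ready(a), red(item1), signed(a), small(a), stale(a), swims(item1), valid(item1), visible(a), wooden(a)} — 25 facts.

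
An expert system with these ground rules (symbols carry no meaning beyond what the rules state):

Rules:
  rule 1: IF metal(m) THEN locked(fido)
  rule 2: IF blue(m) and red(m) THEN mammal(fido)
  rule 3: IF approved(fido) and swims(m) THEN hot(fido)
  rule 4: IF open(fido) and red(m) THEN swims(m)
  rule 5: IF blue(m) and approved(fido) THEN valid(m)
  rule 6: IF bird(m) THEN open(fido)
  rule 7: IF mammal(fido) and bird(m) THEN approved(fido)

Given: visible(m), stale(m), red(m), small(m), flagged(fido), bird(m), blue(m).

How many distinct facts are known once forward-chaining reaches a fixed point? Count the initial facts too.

Round 1 — rule 2, rule 6, derive mammal(fido), open(fido).
Round 2 — rule 4, rule 7, derive swims(m), approved(fido).
Round 3 — rule 3, rule 5, derive hot(fido), valid(m).
Closure: {approved(fido), bird(m), blue(m), flagged(fido), hot(fido), mammal(fido), open(fido), red(m), small(m), stale(m), swims(m), valid(m), visible(m)} — 13 facts.

13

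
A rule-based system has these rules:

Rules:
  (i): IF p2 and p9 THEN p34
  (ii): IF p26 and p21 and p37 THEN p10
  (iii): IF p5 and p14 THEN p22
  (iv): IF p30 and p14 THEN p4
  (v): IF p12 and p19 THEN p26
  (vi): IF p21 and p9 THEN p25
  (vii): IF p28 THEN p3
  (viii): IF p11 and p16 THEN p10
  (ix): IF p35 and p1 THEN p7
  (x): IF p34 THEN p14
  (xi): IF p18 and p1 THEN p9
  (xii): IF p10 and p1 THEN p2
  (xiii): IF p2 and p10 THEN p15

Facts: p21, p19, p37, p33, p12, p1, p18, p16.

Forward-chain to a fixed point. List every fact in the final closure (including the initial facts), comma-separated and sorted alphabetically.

p1, p10, p12, p14, p15, p16, p18, p19, p2, p21, p25, p26, p33, p34, p37, p9

Round 1: (v) [IF p12 and p19 THEN p26]; (xi) [IF p18 and p1 THEN p9]. New: p26, p9.
Round 2: (ii) [IF p26 and p21 and p37 THEN p10]; (vi) [IF p21 and p9 THEN p25]. New: p10, p25.
Round 3: (xii) [IF p10 and p1 THEN p2]. New: p2.
Round 4: (i) [IF p2 and p9 THEN p34]; (xiii) [IF p2 and p10 THEN p15]. New: p34, p15.
Round 5: (x) [IF p34 THEN p14]. New: p14.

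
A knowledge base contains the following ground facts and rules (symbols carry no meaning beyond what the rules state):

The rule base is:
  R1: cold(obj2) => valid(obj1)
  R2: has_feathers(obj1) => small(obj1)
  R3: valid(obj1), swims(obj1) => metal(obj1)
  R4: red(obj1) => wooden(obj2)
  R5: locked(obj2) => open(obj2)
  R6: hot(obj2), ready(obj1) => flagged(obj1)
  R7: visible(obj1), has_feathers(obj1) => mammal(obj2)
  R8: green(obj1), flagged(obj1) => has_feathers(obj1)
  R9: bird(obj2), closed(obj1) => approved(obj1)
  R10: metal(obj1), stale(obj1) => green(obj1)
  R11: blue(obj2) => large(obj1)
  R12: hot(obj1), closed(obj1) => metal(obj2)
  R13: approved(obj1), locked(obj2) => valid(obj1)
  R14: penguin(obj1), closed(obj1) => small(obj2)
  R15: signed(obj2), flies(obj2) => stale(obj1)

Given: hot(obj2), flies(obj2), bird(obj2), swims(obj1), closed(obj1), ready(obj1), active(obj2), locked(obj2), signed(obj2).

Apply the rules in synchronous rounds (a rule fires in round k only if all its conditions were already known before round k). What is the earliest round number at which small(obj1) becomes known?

Round 1: R5 [locked(obj2) => open(obj2)]; R6 [hot(obj2), ready(obj1) => flagged(obj1)]; R9 [bird(obj2), closed(obj1) => approved(obj1)]; R15 [signed(obj2), flies(obj2) => stale(obj1)]. Adds open(obj2), flagged(obj1), approved(obj1), stale(obj1).
Round 2: R13 [approved(obj1), locked(obj2) => valid(obj1)]. Adds valid(obj1).
Round 3: R3 [valid(obj1), swims(obj1) => metal(obj1)]. Adds metal(obj1).
Round 4: R10 [metal(obj1), stale(obj1) => green(obj1)]. Adds green(obj1).
Round 5: R8 [green(obj1), flagged(obj1) => has_feathers(obj1)]. Adds has_feathers(obj1).
Round 6: R2 [has_feathers(obj1) => small(obj1)]. Adds small(obj1).
small(obj1) first appears in round 6.

6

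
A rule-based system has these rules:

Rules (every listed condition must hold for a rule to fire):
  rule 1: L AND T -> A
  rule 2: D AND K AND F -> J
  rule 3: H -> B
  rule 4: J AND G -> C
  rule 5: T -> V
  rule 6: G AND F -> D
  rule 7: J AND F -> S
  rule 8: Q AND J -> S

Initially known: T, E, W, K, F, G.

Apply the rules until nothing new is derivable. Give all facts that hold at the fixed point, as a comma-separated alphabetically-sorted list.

Round 1 — rule 5, rule 6, derive V, D.
Round 2 — rule 2, derive J.
Round 3 — rule 4, rule 7, derive C, S.

C, D, E, F, G, J, K, S, T, V, W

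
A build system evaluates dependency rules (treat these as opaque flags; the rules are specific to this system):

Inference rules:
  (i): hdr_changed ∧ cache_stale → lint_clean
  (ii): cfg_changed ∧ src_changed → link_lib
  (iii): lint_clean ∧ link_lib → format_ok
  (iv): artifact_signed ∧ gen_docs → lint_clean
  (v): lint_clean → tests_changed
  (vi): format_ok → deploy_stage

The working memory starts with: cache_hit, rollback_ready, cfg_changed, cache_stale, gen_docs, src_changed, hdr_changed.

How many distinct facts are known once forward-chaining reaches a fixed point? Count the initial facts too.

Round 1 — (i), (ii), derive lint_clean, link_lib.
Round 2 — (iii), (v), derive format_ok, tests_changed.
Round 3 — (vi), derive deploy_stage.
Closure: {cache_hit, cache_stale, cfg_changed, deploy_stage, format_ok, gen_docs, hdr_changed, link_lib, lint_clean, rollback_ready, src_changed, tests_changed} — 12 facts.

12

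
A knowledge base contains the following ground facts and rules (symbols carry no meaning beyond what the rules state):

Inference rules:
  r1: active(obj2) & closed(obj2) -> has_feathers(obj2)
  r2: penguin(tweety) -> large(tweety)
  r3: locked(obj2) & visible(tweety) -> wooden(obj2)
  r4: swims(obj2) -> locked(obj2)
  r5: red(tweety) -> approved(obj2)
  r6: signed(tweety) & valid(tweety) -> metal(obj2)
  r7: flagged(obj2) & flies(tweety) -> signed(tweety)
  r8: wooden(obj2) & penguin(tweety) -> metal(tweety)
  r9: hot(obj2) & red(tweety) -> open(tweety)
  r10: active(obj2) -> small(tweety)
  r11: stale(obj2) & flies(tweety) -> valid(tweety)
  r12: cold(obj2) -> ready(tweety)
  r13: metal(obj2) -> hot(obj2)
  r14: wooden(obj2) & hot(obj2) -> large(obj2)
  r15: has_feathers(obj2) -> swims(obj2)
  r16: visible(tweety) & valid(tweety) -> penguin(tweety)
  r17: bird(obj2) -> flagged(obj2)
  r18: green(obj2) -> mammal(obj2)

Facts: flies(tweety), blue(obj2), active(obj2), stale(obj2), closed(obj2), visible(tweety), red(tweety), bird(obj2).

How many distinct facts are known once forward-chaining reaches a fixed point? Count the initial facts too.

Round 1 — r1, r5, r10, r11, r17, derive has_feathers(obj2), approved(obj2), small(tweety), valid(tweety), flagged(obj2).
Round 2 — r7, r15, r16, derive signed(tweety), swims(obj2), penguin(tweety).
Round 3 — r2, r4, r6, derive large(tweety), locked(obj2), metal(obj2).
Round 4 — r3, r13, derive wooden(obj2), hot(obj2).
Round 5 — r8, r9, r14, derive metal(tweety), open(tweety), large(obj2).
Closure: {active(obj2), approved(obj2), bird(obj2), blue(obj2), closed(obj2), flagged(obj2), flies(tweety), has_feathers(obj2), hot(obj2), large(obj2), large(tweety), locked(obj2), metal(obj2), metal(tweety), open(tweety), penguin(tweety), red(tweety), signed(tweety), small(tweety), stale(obj2), swims(obj2), valid(tweety), visible(tweety), wooden(obj2)} — 24 facts.

24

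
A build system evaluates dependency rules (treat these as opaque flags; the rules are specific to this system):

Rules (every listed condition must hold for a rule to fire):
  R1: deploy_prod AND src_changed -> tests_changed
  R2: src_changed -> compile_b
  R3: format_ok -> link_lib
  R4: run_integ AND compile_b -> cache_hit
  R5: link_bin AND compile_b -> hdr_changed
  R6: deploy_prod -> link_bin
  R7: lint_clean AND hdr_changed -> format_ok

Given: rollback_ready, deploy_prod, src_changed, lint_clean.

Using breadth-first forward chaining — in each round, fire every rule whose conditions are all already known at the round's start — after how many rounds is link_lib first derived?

Round 1: R1 [deploy_prod AND src_changed -> tests_changed]; R2 [src_changed -> compile_b]; R6 [deploy_prod -> link_bin]. New: tests_changed, compile_b, link_bin.
Round 2: R5 [link_bin AND compile_b -> hdr_changed]. New: hdr_changed.
Round 3: R7 [lint_clean AND hdr_changed -> format_ok]. New: format_ok.
Round 4: R3 [format_ok -> link_lib]. New: link_lib.
link_lib first appears in round 4.

4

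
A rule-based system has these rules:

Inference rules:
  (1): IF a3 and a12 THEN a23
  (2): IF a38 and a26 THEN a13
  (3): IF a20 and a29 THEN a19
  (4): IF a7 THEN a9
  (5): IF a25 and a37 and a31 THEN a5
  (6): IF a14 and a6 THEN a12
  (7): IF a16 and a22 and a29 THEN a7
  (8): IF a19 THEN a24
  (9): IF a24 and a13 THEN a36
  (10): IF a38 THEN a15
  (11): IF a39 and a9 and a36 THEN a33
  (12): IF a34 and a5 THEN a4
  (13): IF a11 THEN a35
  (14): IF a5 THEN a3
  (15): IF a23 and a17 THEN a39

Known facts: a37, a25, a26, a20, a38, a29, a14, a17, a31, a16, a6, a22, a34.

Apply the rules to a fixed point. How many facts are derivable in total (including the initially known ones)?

Round 1 fires (2), (3), (5), (6), (7), (10), giving a13, a19, a5, a12, a7, a15.
Round 2 fires (4), (8), (12), (14), giving a9, a24, a4, a3.
Round 3 fires (1), (9), giving a23, a36.
Round 4 fires (15), giving a39.
Round 5 fires (11), giving a33.
Closure: {a12, a13, a14, a15, a16, a17, a19, a20, a22, a23, a24, a25, a26, a29, a3, a31, a33, a34, a36, a37, a38, a39, a4, a5, a6, a7, a9} — 27 facts.

27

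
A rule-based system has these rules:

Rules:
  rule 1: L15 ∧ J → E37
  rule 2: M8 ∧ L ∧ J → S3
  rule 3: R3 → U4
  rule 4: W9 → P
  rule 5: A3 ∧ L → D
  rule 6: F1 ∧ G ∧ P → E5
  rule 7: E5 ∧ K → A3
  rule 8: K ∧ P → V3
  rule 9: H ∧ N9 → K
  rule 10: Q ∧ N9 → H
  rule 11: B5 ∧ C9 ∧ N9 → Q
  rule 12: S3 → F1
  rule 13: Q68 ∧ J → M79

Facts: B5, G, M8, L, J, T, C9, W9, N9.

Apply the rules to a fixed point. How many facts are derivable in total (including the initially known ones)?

Round 1: rule 2 [M8 ∧ L ∧ J → S3]; rule 4 [W9 → P]; rule 11 [B5 ∧ C9 ∧ N9 → Q]. New: S3, P, Q.
Round 2: rule 10 [Q ∧ N9 → H]; rule 12 [S3 → F1]. New: H, F1.
Round 3: rule 6 [F1 ∧ G ∧ P → E5]; rule 9 [H ∧ N9 → K]. New: E5, K.
Round 4: rule 7 [E5 ∧ K → A3]; rule 8 [K ∧ P → V3]. New: A3, V3.
Round 5: rule 5 [A3 ∧ L → D]. New: D.
Closure: {A3, B5, C9, D, E5, F1, G, H, J, K, L, M8, N9, P, Q, S3, T, V3, W9} — 19 facts.

19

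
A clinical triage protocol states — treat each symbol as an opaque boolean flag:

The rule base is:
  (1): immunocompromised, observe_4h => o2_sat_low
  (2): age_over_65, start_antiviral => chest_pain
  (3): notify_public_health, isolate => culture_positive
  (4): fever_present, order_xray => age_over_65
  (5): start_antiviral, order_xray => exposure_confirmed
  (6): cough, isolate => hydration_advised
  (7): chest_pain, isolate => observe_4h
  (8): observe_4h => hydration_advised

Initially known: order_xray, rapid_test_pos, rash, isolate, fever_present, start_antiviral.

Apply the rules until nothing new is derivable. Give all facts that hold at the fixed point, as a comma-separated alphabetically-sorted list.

age_over_65, chest_pain, exposure_confirmed, fever_present, hydration_advised, isolate, observe_4h, order_xray, rapid_test_pos, rash, start_antiviral

Round 1 fires (4), (5), giving age_over_65, exposure_confirmed.
Round 2 fires (2), giving chest_pain.
Round 3 fires (7), giving observe_4h.
Round 4 fires (8), giving hydration_advised.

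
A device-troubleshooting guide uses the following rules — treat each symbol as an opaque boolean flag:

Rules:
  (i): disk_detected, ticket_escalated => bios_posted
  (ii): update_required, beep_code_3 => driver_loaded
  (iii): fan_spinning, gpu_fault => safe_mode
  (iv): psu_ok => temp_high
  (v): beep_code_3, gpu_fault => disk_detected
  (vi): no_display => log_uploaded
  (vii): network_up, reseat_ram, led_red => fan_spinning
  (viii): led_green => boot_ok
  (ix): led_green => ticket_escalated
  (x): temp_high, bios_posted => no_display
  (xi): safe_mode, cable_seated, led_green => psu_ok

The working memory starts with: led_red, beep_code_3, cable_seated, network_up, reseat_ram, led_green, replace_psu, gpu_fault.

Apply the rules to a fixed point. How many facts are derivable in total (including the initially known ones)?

[1] (v) [beep_code_3, gpu_fault => disk_detected]; (vii) [network_up, reseat_ram, led_red => fan_spinning]; (viii) [led_green => boot_ok]; (ix) [led_green => ticket_escalated]. ⇒ new: disk_detected, fan_spinning, boot_ok, ticket_escalated.
[2] (i) [disk_detected, ticket_escalated => bios_posted]; (iii) [fan_spinning, gpu_fault => safe_mode]. ⇒ new: bios_posted, safe_mode.
[3] (xi) [safe_mode, cable_seated, led_green => psu_ok]. ⇒ new: psu_ok.
[4] (iv) [psu_ok => temp_high]. ⇒ new: temp_high.
[5] (x) [temp_high, bios_posted => no_display]. ⇒ new: no_display.
[6] (vi) [no_display => log_uploaded]. ⇒ new: log_uploaded.
Closure: {beep_code_3, bios_posted, boot_ok, cable_seated, disk_detected, fan_spinning, gpu_fault, led_green, led_red, log_uploaded, network_up, no_display, psu_ok, replace_psu, reseat_ram, safe_mode, temp_high, ticket_escalated} — 18 facts.

18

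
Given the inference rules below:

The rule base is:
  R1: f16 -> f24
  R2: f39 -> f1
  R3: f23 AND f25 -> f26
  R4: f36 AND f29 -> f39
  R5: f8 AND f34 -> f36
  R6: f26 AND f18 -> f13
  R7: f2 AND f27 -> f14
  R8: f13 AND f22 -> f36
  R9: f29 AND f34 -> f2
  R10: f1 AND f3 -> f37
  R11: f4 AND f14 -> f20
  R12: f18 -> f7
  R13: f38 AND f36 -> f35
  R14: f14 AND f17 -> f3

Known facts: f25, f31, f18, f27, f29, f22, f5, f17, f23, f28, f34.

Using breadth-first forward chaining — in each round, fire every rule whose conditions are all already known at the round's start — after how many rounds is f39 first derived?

4

Round 1 fires R3, R9, R12, giving f26, f2, f7.
Round 2 fires R6, R7, giving f13, f14.
Round 3 fires R8, R14, giving f36, f3.
Round 4 fires R4, giving f39.
f39 first appears in round 4.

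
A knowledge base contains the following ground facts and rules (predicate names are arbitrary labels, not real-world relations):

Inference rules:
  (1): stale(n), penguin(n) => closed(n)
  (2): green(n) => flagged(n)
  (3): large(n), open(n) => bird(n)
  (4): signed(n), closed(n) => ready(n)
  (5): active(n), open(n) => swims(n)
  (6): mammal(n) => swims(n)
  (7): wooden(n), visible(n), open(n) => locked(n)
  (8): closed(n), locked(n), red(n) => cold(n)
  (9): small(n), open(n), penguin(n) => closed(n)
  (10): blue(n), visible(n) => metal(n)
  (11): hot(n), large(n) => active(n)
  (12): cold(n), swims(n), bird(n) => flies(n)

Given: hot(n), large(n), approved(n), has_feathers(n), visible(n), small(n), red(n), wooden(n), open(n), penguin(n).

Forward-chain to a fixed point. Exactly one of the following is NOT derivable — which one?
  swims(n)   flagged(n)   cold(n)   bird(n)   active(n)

flagged(n)

Round 1 fires (3), (7), (9), (11), giving bird(n), locked(n), closed(n), active(n).
Round 2 fires (5), (8), giving swims(n), cold(n).
Round 3 fires (12), giving flies(n).
Derived: active(n) (round 1), bird(n) (round 1), swims(n) (round 2), cold(n) (round 2). flagged(n) never appears in any round.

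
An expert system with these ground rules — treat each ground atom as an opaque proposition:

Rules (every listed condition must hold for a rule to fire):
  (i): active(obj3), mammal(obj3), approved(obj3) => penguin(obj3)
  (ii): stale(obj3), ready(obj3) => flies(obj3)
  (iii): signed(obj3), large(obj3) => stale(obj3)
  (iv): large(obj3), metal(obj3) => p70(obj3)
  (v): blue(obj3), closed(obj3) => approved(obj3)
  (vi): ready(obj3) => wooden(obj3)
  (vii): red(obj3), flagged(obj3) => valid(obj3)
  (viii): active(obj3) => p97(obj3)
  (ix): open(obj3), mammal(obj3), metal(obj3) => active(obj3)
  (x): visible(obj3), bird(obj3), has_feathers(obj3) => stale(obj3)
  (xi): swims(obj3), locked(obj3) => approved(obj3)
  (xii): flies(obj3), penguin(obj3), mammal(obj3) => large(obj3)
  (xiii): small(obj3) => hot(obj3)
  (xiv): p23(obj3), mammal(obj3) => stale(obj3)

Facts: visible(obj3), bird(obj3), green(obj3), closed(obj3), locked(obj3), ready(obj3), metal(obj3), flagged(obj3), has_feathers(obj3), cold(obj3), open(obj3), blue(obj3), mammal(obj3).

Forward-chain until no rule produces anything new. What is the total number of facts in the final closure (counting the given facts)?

Round 1: (v) [blue(obj3), closed(obj3) => approved(obj3)]; (vi) [ready(obj3) => wooden(obj3)]; (ix) [open(obj3), mammal(obj3), metal(obj3) => active(obj3)]; (x) [visible(obj3), bird(obj3), has_feathers(obj3) => stale(obj3)]. Adds approved(obj3), wooden(obj3), active(obj3), stale(obj3).
Round 2: (i) [active(obj3), mammal(obj3), approved(obj3) => penguin(obj3)]; (ii) [stale(obj3), ready(obj3) => flies(obj3)]; (viii) [active(obj3) => p97(obj3)]. Adds penguin(obj3), flies(obj3), p97(obj3).
Round 3: (xii) [flies(obj3), penguin(obj3), mammal(obj3) => large(obj3)]. Adds large(obj3).
Round 4: (iv) [large(obj3), metal(obj3) => p70(obj3)]. Adds p70(obj3).
Closure: {active(obj3), approved(obj3), bird(obj3), blue(obj3), closed(obj3), cold(obj3), flagged(obj3), flies(obj3), green(obj3), has_feathers(obj3), large(obj3), locked(obj3), mammal(obj3), metal(obj3), open(obj3), p70(obj3), p97(obj3), penguin(obj3), ready(obj3), stale(obj3), visible(obj3), wooden(obj3)} — 22 facts.

22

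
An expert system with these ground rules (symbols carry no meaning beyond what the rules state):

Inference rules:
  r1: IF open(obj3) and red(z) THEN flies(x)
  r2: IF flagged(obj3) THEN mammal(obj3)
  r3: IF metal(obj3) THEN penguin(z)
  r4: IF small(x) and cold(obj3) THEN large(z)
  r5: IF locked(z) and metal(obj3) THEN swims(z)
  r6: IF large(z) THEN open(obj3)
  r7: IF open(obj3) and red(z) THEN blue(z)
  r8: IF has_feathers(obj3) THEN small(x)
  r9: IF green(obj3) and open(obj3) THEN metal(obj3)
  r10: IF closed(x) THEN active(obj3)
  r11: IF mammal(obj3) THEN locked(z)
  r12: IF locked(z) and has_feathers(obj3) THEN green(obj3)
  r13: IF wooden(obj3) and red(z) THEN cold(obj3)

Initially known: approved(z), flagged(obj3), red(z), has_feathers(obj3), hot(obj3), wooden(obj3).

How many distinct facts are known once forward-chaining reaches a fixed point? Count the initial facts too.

18

Round 1: r2 [IF flagged(obj3) THEN mammal(obj3)]; r8 [IF has_feathers(obj3) THEN small(x)]; r13 [IF wooden(obj3) and red(z) THEN cold(obj3)]. Adds mammal(obj3), small(x), cold(obj3).
Round 2: r4 [IF small(x) and cold(obj3) THEN large(z)]; r11 [IF mammal(obj3) THEN locked(z)]. Adds large(z), locked(z).
Round 3: r6 [IF large(z) THEN open(obj3)]; r12 [IF locked(z) and has_feathers(obj3) THEN green(obj3)]. Adds open(obj3), green(obj3).
Round 4: r1 [IF open(obj3) and red(z) THEN flies(x)]; r7 [IF open(obj3) and red(z) THEN blue(z)]; r9 [IF green(obj3) and open(obj3) THEN metal(obj3)]. Adds flies(x), blue(z), metal(obj3).
Round 5: r3 [IF metal(obj3) THEN penguin(z)]; r5 [IF locked(z) and metal(obj3) THEN swims(z)]. Adds penguin(z), swims(z).
Closure: {approved(z), blue(z), cold(obj3), flagged(obj3), flies(x), green(obj3), has_feathers(obj3), hot(obj3), large(z), locked(z), mammal(obj3), metal(obj3), open(obj3), penguin(z), red(z), small(x), swims(z), wooden(obj3)} — 18 facts.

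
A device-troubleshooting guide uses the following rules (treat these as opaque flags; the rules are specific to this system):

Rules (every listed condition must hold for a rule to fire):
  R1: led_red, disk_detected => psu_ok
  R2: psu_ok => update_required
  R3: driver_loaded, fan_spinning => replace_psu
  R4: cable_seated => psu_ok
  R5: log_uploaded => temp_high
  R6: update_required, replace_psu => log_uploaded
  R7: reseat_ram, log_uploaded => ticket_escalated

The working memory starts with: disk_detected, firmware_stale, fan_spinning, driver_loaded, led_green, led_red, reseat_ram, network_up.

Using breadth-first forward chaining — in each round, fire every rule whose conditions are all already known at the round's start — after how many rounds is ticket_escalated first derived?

Round 1: R1 [led_red, disk_detected => psu_ok]; R3 [driver_loaded, fan_spinning => replace_psu]. Adds psu_ok, replace_psu.
Round 2: R2 [psu_ok => update_required]. Adds update_required.
Round 3: R6 [update_required, replace_psu => log_uploaded]. Adds log_uploaded.
Round 4: R5 [log_uploaded => temp_high]; R7 [reseat_ram, log_uploaded => ticket_escalated]. Adds temp_high, ticket_escalated.
ticket_escalated first appears in round 4.

4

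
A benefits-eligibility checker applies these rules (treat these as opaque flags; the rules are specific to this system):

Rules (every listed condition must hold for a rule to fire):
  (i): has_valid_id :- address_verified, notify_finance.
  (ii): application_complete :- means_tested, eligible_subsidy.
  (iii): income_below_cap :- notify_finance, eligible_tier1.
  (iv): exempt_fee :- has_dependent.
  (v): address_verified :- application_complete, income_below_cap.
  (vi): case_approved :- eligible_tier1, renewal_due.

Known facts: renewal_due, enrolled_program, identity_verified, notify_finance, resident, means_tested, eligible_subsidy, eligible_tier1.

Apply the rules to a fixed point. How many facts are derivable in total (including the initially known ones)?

Round 1 fires (ii), (iii), (vi), giving application_complete, income_below_cap, case_approved.
Round 2 fires (v), giving address_verified.
Round 3 fires (i), giving has_valid_id.
Closure: {address_verified, application_complete, case_approved, eligible_subsidy, eligible_tier1, enrolled_program, has_valid_id, identity_verified, income_below_cap, means_tested, notify_finance, renewal_due, resident} — 13 facts.

13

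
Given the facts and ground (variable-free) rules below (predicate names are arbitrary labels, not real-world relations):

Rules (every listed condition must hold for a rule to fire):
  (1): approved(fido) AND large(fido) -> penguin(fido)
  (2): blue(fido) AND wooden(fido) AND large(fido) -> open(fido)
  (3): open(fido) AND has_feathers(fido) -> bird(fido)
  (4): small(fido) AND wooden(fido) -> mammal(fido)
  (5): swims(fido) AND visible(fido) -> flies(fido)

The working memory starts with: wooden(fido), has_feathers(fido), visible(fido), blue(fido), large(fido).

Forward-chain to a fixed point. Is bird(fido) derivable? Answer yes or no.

yes

Round 1 fires (2), giving open(fido).
Round 2 fires (3), giving bird(fido).
bird(fido) appears in round 2, so it is derivable.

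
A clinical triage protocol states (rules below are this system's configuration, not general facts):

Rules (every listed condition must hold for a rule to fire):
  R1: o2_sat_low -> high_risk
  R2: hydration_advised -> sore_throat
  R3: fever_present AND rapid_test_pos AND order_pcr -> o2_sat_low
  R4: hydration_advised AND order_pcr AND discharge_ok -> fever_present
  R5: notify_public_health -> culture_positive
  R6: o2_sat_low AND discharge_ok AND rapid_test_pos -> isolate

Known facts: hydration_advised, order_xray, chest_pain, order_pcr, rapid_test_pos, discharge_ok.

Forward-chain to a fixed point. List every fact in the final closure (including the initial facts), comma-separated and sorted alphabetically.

chest_pain, discharge_ok, fever_present, high_risk, hydration_advised, isolate, o2_sat_low, order_pcr, order_xray, rapid_test_pos, sore_throat

Round 1 fires R2, R4, giving sore_throat, fever_present.
Round 2 fires R3, giving o2_sat_low.
Round 3 fires R1, R6, giving high_risk, isolate.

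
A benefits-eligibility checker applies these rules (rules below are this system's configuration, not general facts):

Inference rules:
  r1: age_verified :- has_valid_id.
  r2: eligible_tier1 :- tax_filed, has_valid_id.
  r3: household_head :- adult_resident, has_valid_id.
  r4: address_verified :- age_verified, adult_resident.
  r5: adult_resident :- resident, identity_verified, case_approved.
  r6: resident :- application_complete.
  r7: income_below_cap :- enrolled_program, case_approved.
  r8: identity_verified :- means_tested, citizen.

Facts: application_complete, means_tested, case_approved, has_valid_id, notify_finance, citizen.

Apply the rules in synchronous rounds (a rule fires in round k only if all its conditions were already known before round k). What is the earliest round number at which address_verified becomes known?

3

Round 1: r1 [age_verified :- has_valid_id.]; r6 [resident :- application_complete.]; r8 [identity_verified :- means_tested, citizen.]. Adds age_verified, resident, identity_verified.
Round 2: r5 [adult_resident :- resident, identity_verified, case_approved.]. Adds adult_resident.
Round 3: r3 [household_head :- adult_resident, has_valid_id.]; r4 [address_verified :- age_verified, adult_resident.]. Adds household_head, address_verified.
address_verified first appears in round 3.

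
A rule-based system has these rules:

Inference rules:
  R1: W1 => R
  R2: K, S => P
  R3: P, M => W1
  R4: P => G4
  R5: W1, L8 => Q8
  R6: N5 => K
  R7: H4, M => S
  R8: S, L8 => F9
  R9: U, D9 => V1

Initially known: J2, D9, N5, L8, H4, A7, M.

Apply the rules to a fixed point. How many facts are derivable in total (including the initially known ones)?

Round 1 fires R6, R7, giving K, S.
Round 2 fires R2, R8, giving P, F9.
Round 3 fires R3, R4, giving W1, G4.
Round 4 fires R1, R5, giving R, Q8.
Closure: {A7, D9, F9, G4, H4, J2, K, L8, M, N5, P, Q8, R, S, W1} — 15 facts.

15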